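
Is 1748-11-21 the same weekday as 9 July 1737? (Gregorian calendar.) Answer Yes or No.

From Jul 9, 1737 to Nov 21, 1748 is 4153 days.
4153 mod 7 = 2, so they are different weekdays.
(Jul 9, 1737 is a Tuesday; Nov 21, 1748 is a Thursday.)

No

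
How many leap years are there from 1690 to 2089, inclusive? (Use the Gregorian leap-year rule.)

97

Multiples of 4 in [1690,2089]: 100.
Of those, multiples of 100: 4 (not leap unless ÷400).
Multiples of 400: 1.
Leap years = 100 − 4 + 1 = 97.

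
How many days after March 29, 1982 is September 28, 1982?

183

Mar 29, 1982 → Apr 29, 1982: 31 days (March has 31).
Apr 29, 1982 → May 29, 1982: 30 days (April has 30).
May 29, 1982 → Jun 29, 1982: 31 days (May has 31).
Jun 29, 1982 → Jul 29, 1982: 30 days (June has 30).
Jul 29, 1982 → Aug 29, 1982: 31 days (July has 31).
Aug 29, 1982 → Sep 28, 1982: 30 days.
Total: 183 days.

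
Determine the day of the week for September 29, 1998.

January 1, 1998 is a Thursday.
Jan 1, 1998 → Feb 1, 1998: 31 days (January has 31).
Feb 1, 1998 → Mar 1, 1998: 28 days (February has 28).
Mar 1, 1998 → Apr 1, 1998: 31 days (March has 31).
Apr 1, 1998 → May 1, 1998: 30 days (April has 30).
May 1, 1998 → Jun 1, 1998: 31 days (May has 31).
Jun 1, 1998 → Jul 1, 1998: 30 days (June has 30).
Jul 1, 1998 → Aug 1, 1998: 31 days (July has 31).
Aug 1, 1998 → Sep 1, 1998: 31 days (August has 31).
Sep 1, 1998 → Sep 29, 1998: 28 days.
Total: 271 days.
271 mod 7 = 5, so Thursday + 5 = Tuesday.

Tuesday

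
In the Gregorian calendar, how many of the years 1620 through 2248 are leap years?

Multiples of 4 in [1620,2248]: 158.
Of those, multiples of 100: 6 (not leap unless ÷400).
Multiples of 400: 1.
Leap years = 158 − 6 + 1 = 153.

153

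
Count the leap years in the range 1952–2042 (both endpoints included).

Multiples of 4 in [1952,2042]: 23.
Of those, multiples of 100: 1 (not leap unless ÷400).
Multiples of 400: 1.
Leap years = 23 − 1 + 1 = 23.

23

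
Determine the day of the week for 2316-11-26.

Doomsday rule: the anchor day for the 2300s is Wednesday. For year 16: 16÷12 = 1 r 4, and 4÷4 = 1, so 1+4+1 = 6.
Wednesday + 6 ≡ Tuesday — that's 2316's doomsday.
In November the doomsday date is Nov 7.
Nov 26 is 19 days after Nov 7; 19 mod 7 = 5, so Tuesday + 5 = Sunday.

Sunday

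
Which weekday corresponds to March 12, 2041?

Doomsday rule: the anchor day for the 2000s is Tuesday. For year 41: 41÷12 = 3 r 5, and 5÷4 = 1, so 3+5+1 = 9.
Tuesday + 9 ≡ Thursday — that's 2041's doomsday.
In March the doomsday date is Mar 14.
Mar 12 is 2 days before Mar 14; 2 mod 7 = 2, so Thursday − 2 = Tuesday.

Tuesday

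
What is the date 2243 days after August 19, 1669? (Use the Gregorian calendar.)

October 10, 1675

+365 (one year) → Aug 19, 1670 (1878 left).
+365 (one year) → Aug 19, 1671 (1513 left).
+366 (one year; includes Feb 29, 1672) → Aug 19, 1672 (1147 left).
+365 (one year) → Aug 19, 1673 (782 left).
+365 (one year) → Aug 19, 1674 (417 left).
+365 (one year) → Aug 19, 1675 (52 left).
Aug has 31 days: +13 → Sep 1, 1675 (39 left).
Sep has 30 days: +30 → Oct 1, 1675 (9 left).
+9 → Oct 10, 1675.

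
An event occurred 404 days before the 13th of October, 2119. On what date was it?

September 4, 2118

−365 (one year) → Oct 13, 2118 (39 left).
−13 → Sep 30, 2118 (end of Sep, 30 days; 26 left).
−26 → Sep 4, 2118.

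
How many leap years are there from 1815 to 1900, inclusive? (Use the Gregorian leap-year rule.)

21

Multiples of 4 in [1815,1900]: 22.
Of those, multiples of 100: 1 (not leap unless ÷400).
Multiples of 400: 0.
Leap years = 22 − 1 + 0 = 21.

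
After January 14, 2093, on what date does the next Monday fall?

January 19, 2093

Jan 14, 2093 is a Wednesday.
From Wednesday to the next Monday is 5 days.
Jan 14, 2093 + 5 = Jan 19, 2093.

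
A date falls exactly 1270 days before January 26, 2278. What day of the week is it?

Wednesday

Jan 26, 2278 is a Saturday.
1270 mod 7 = 3, so 1270 days before a Saturday is Saturday − 3 = Wednesday.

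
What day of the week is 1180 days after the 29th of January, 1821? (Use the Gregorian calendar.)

Friday

First find the weekday of Jan 29, 1821. Doomsday rule: the anchor day for the 1800s is Friday. For year 21: 21÷12 = 1 r 9, and 9÷4 = 2, so 1+9+2 = 12.
Friday + 12 ≡ Wednesday — that's 1821's doomsday.
In January the doomsday date is Jan 3 (1821 is not a leap year).
Jan 29 is 26 days after Jan 3; 26 mod 7 = 5, so Wednesday + 5 = Monday.
1180 mod 7 = 4, so 1180 days after a Monday is Monday + 4 = Friday.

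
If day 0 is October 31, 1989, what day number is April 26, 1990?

177

Oct 31, 1989 → Nov 30, 1989: 30 days (October has 31).
Nov 30, 1989 → Dec 30, 1989: 30 days (November has 30).
Dec 30, 1989 → Jan 30, 1990: 31 days (December has 31).
Jan 30, 1990 → Feb 28, 1990: 29 days (January has 31).
Feb 28, 1990 → Mar 28, 1990: 28 days (February has 28).
Mar 28, 1990 → Apr 26, 1990: 29 days.
Total: 177 days.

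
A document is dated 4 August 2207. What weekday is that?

Tuesday

Doomsday rule: the anchor day for the 2200s is Friday. For year 07: 7÷12 = 0 r 7, and 7÷4 = 1, so 0+7+1 = 8.
Friday + 8 ≡ Saturday — that's 2207's doomsday.
In August the doomsday date is Aug 8.
Aug 4 is 4 days before Aug 8; 4 mod 7 = 4, so Saturday − 4 = Tuesday.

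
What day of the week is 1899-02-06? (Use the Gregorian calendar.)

Doomsday rule: the anchor day for the 1800s is Friday. For year 99: 99÷12 = 8 r 3, and 3÷4 = 0, so 8+3+0 = 11.
Friday + 11 ≡ Tuesday — that's 1899's doomsday.
In February the doomsday date is Feb 28 (1899 is not a leap year).
Feb 6 is 22 days before Feb 28; 22 mod 7 = 1, so Tuesday − 1 = Monday.

Monday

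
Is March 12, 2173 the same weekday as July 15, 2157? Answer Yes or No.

Yes

From Jul 15, 2157 to Mar 12, 2173 is 5719 days.
5719 mod 7 = 0, so they are the same weekday.
(Jul 15, 2157 is a Friday; Mar 12, 2173 is a Friday.)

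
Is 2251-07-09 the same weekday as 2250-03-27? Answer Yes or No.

From Mar 27, 2250 to Jul 9, 2251 is 469 days.
469 mod 7 = 0, so they are the same weekday.
(Mar 27, 2250 is a Wednesday; Jul 9, 2251 is a Wednesday.)

Yes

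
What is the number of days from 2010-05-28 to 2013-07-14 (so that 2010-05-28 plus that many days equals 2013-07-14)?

May 28, 2010 → May 28, 2011: 365 days.
May 28, 2011 → May 28, 2012: 366 days (Feb 29, 2012 is in that span).
May 28, 2012 → May 28, 2013: 365 days.
May 28, 2013 → Jun 28, 2013: 31 days (May has 31).
Jun 28, 2013 → Jul 14, 2013: 16 days.
Total: 1143 days.

1143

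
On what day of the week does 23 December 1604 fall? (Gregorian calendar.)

Thursday

Doomsday rule: the anchor day for the 1600s is Tuesday. For year 04: 4÷12 = 0 r 4, and 4÷4 = 1, so 0+4+1 = 5.
Tuesday + 5 ≡ Sunday — that's 1604's doomsday.
In December the doomsday date is Dec 12.
Dec 23 is 11 days after Dec 12; 11 mod 7 = 4, so Sunday + 4 = Thursday.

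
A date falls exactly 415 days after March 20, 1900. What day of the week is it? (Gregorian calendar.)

First find the weekday of Mar 20, 1900. Doomsday rule: the anchor day for the 1900s is Wednesday. For year 00: 0÷12 = 0 r 0, and 0÷4 = 0, so 0+0+0 = 0.
Wednesday + 0 ≡ Wednesday — that's 1900's doomsday.
In March the doomsday date is Mar 14.
Mar 20 is 6 days after Mar 14; 6 mod 7 = 6, so Wednesday + 6 = Tuesday.
415 mod 7 = 2, so 415 days after a Tuesday is Tuesday + 2 = Thursday.

Thursday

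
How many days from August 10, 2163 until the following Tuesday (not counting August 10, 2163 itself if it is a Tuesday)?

6

Aug 10, 2163 is a Wednesday.
From Wednesday to the next Tuesday is 6 days.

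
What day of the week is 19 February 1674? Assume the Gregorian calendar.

Monday

Doomsday rule: the anchor day for the 1600s is Tuesday. For year 74: 74÷12 = 6 r 2, and 2÷4 = 0, so 6+2+0 = 8.
Tuesday + 8 ≡ Wednesday — that's 1674's doomsday.
In February the doomsday date is Feb 28 (1674 is not a leap year).
Feb 19 is 9 days before Feb 28; 9 mod 7 = 2, so Wednesday − 2 = Monday.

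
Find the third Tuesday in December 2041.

December 1, 2041 is a Sunday.
The first Tuesday is therefore December 3 (2 days later).
The third Tuesday is 3 + 2×7 = December 17.

December 17, 2041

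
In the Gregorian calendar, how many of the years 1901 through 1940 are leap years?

10

Multiples of 4 in [1901,1940]: 10.
Of those, multiples of 100: 0 (not leap unless ÷400).
Multiples of 400: 0.
Leap years = 10 − 0 + 0 = 10.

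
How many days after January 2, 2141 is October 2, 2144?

Jan 2, 2141 → Jan 2, 2142: 365 days.
Jan 2, 2142 → Jan 2, 2143: 365 days.
Jan 2, 2143 → Jan 2, 2144: 365 days.
Jan 2, 2144 → Feb 2, 2144: 31 days (January has 31).
Feb 2, 2144 → Mar 2, 2144: 29 days (February has 29).
Mar 2, 2144 → Apr 2, 2144: 31 days (March has 31).
Apr 2, 2144 → May 2, 2144: 30 days (April has 30).
May 2, 2144 → Jun 2, 2144: 31 days (May has 31).
Jun 2, 2144 → Jul 2, 2144: 30 days (June has 30).
Jul 2, 2144 → Aug 2, 2144: 31 days (July has 31).
Aug 2, 2144 → Sep 2, 2144: 31 days (August has 31).
Sep 2, 2144 → Oct 2, 2144: 30 days.
Total: 1369 days.

1369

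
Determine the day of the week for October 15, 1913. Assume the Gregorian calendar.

Wednesday

Doomsday rule: the anchor day for the 1900s is Wednesday. For year 13: 13÷12 = 1 r 1, and 1÷4 = 0, so 1+1+0 = 2.
Wednesday + 2 ≡ Friday — that's 1913's doomsday.
In October the doomsday date is Oct 10.
Oct 15 is 5 days after Oct 10; 5 mod 7 = 5, so Friday + 5 = Wednesday.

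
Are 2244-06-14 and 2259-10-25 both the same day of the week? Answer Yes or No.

From Jun 14, 2244 to Oct 25, 2259 is 5611 days.
5611 mod 7 = 4, so they are different weekdays.
(Jun 14, 2244 is a Friday; Oct 25, 2259 is a Tuesday.)

No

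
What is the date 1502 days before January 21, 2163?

−365 (one year) → Jan 21, 2162 (1137 left).
−365 (one year) → Jan 21, 2161 (772 left).
−366 (one year; includes Feb 29, 2160) → Jan 21, 2160 (406 left).
−365 (one year) → Jan 21, 2159 (41 left).
−21 → Dec 31, 2158 (end of Dec, 31 days; 20 left).
−20 → Dec 11, 2158.

December 11, 2158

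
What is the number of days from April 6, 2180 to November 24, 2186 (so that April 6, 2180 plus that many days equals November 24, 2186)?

2423

Apr 6, 2180 → Apr 6, 2181: 365 days.
Apr 6, 2181 → Apr 6, 2182: 365 days.
Apr 6, 2182 → Apr 6, 2183: 365 days.
Apr 6, 2183 → Apr 6, 2184: 366 days (Feb 29, 2184 is in that span).
Apr 6, 2184 → Apr 6, 2185: 365 days.
Apr 6, 2185 → Apr 6, 2186: 365 days.
Apr 6, 2186 → May 6, 2186: 30 days (April has 30).
May 6, 2186 → Jun 6, 2186: 31 days (May has 31).
Jun 6, 2186 → Jul 6, 2186: 30 days (June has 30).
Jul 6, 2186 → Aug 6, 2186: 31 days (July has 31).
Aug 6, 2186 → Sep 6, 2186: 31 days (August has 31).
Sep 6, 2186 → Oct 6, 2186: 30 days (September has 30).
Oct 6, 2186 → Nov 6, 2186: 31 days (October has 31).
Nov 6, 2186 → Nov 24, 2186: 18 days.
Total: 2423 days.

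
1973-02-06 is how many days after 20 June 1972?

Jun 20, 1972 → Jul 20, 1972: 30 days (June has 30).
Jul 20, 1972 → Aug 20, 1972: 31 days (July has 31).
Aug 20, 1972 → Sep 20, 1972: 31 days (August has 31).
Sep 20, 1972 → Oct 20, 1972: 30 days (September has 30).
Oct 20, 1972 → Nov 20, 1972: 31 days (October has 31).
Nov 20, 1972 → Dec 20, 1972: 30 days (November has 30).
Dec 20, 1972 → Jan 20, 1973: 31 days (December has 31).
Jan 20, 1973 → Feb 6, 1973: 17 days.
Total: 231 days.

231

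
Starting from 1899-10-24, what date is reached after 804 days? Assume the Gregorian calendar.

January 6, 1902

+365 (one year) → Oct 24, 1900 (439 left).
+365 (one year) → Oct 24, 1901 (74 left).
Oct has 31 days: +8 → Nov 1, 1901 (66 left).
Nov has 30 days: +30 → Dec 1, 1901 (36 left).
Dec has 31 days: +31 → Jan 1, 1902 (5 left).
+5 → Jan 6, 1902.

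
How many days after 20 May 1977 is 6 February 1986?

May 20, 1977 → May 20, 1978: 365 days.
May 20, 1978 → May 20, 1979: 365 days.
May 20, 1979 → May 20, 1980: 366 days (Feb 29, 1980 is in that span).
May 20, 1980 → May 20, 1981: 365 days.
May 20, 1981 → May 20, 1982: 365 days.
May 20, 1982 → May 20, 1983: 365 days.
May 20, 1983 → May 20, 1984: 366 days (Feb 29, 1984 is in that span).
May 20, 1984 → May 20, 1985: 365 days.
May 20, 1985 → Jun 20, 1985: 31 days (May has 31).
Jun 20, 1985 → Jul 20, 1985: 30 days (June has 30).
Jul 20, 1985 → Aug 20, 1985: 31 days (July has 31).
Aug 20, 1985 → Sep 20, 1985: 31 days (August has 31).
Sep 20, 1985 → Oct 20, 1985: 30 days (September has 30).
Oct 20, 1985 → Nov 20, 1985: 31 days (October has 31).
Nov 20, 1985 → Dec 20, 1985: 30 days (November has 30).
Dec 20, 1985 → Jan 20, 1986: 31 days (December has 31).
Jan 20, 1986 → Feb 6, 1986: 17 days.
Total: 3184 days.

3184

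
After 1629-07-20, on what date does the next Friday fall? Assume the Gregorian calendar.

July 27, 1629

Jul 20, 1629 is a Friday.
From Friday to the next Friday is 7 days.
Jul 20, 1629 + 7 = Jul 27, 1629.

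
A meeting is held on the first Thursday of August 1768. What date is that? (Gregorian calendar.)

August 4, 1768

August 1, 1768 is a Monday.
The first Thursday is therefore August 4 (3 days later).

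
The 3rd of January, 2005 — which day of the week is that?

Doomsday rule: the anchor day for the 2000s is Tuesday. For year 05: 5÷12 = 0 r 5, and 5÷4 = 1, so 0+5+1 = 6.
Tuesday + 6 ≡ Monday — that's 2005's doomsday.
In January the doomsday date is Jan 3 (2005 is not a leap year).
Jan 3 is the doomsday itself: Monday.

Monday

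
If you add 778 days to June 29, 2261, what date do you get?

August 16, 2263

+365 (one year) → Jun 29, 2262 (413 left).
+365 (one year) → Jun 29, 2263 (48 left).
Jun has 30 days: +2 → Jul 1, 2263 (46 left).
Jul has 31 days: +31 → Aug 1, 2263 (15 left).
+15 → Aug 16, 2263.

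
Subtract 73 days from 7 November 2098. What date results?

−7 → Oct 31, 2098 (end of Oct, 31 days; 66 left).
−31 → Sep 30, 2098 (end of Sep, 30 days; 35 left).
−30 → Aug 31, 2098 (end of Aug, 31 days; 5 left).
−5 → Aug 26, 2098.

August 26, 2098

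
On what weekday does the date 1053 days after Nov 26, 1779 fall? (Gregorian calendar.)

Monday

Nov 26, 1779 is a Friday.
1053 mod 7 = 3, so 1053 days after a Friday is Friday + 3 = Monday.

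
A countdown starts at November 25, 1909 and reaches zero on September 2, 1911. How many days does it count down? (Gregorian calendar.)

646

Nov 25, 1909 → Nov 25, 1910: 365 days.
Nov 25, 1910 → Dec 25, 1910: 30 days (November has 30).
Dec 25, 1910 → Jan 25, 1911: 31 days (December has 31).
Jan 25, 1911 → Feb 25, 1911: 31 days (January has 31).
Feb 25, 1911 → Mar 25, 1911: 28 days (February has 28).
Mar 25, 1911 → Apr 25, 1911: 31 days (March has 31).
Apr 25, 1911 → May 25, 1911: 30 days (April has 30).
May 25, 1911 → Jun 25, 1911: 31 days (May has 31).
Jun 25, 1911 → Jul 25, 1911: 30 days (June has 30).
Jul 25, 1911 → Aug 25, 1911: 31 days (July has 31).
Aug 25, 1911 → Sep 2, 1911: 8 days.
Total: 646 days.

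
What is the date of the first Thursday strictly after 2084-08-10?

Aug 10, 2084 is a Thursday.
From Thursday to the next Thursday is 7 days.
Aug 10, 2084 + 7 = Aug 17, 2084.

August 17, 2084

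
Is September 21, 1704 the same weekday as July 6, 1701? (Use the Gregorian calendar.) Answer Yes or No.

No

From Jul 6, 1701 to Sep 21, 1704 is 1173 days.
1173 mod 7 = 4, so they are different weekdays.
(Jul 6, 1701 is a Wednesday; Sep 21, 1704 is a Sunday.)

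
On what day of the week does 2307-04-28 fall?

Sunday

Doomsday rule: the anchor day for the 2300s is Wednesday. For year 07: 7÷12 = 0 r 7, and 7÷4 = 1, so 0+7+1 = 8.
Wednesday + 8 ≡ Thursday — that's 2307's doomsday.
In April the doomsday date is Apr 4.
Apr 28 is 24 days after Apr 4; 24 mod 7 = 3, so Thursday + 3 = Sunday.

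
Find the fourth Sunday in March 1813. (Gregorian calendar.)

March 1, 1813 is a Monday.
The first Sunday is therefore March 7 (6 days later).
The fourth Sunday is 7 + 3×7 = March 28.

March 28, 1813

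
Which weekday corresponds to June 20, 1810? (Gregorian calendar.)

Wednesday

Doomsday rule: the anchor day for the 1800s is Friday. For year 10: 10÷12 = 0 r 10, and 10÷4 = 2, so 0+10+2 = 12.
Friday + 12 ≡ Wednesday — that's 1810's doomsday.
In June the doomsday date is Jun 6.
Jun 20 is 14 days after Jun 6; 14 mod 7 = 0, so Wednesday + 0 = Wednesday.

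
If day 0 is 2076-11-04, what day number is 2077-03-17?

133

Nov 4, 2076 → Dec 4, 2076: 30 days (November has 30).
Dec 4, 2076 → Jan 4, 2077: 31 days (December has 31).
Jan 4, 2077 → Feb 4, 2077: 31 days (January has 31).
Feb 4, 2077 → Mar 4, 2077: 28 days (February has 28).
Mar 4, 2077 → Mar 17, 2077: 13 days.
Total: 133 days.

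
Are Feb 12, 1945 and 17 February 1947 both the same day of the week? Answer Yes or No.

From Feb 12, 1945 to Feb 17, 1947 is 735 days.
735 mod 7 = 0, so they are the same weekday.
(Feb 12, 1945 is a Monday; Feb 17, 1947 is a Monday.)

Yes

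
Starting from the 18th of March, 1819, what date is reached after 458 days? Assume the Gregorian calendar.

June 18, 1820

+366 (one year; includes Feb 29, 1820) → Mar 18, 1820 (92 left).
Mar has 31 days: +14 → Apr 1, 1820 (78 left).
Apr has 30 days: +30 → May 1, 1820 (48 left).
May has 31 days: +31 → Jun 1, 1820 (17 left).
+17 → Jun 18, 1820.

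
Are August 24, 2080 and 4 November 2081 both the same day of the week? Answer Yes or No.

No

From Aug 24, 2080 to Nov 4, 2081 is 437 days.
437 mod 7 = 3, so they are different weekdays.
(Aug 24, 2080 is a Saturday; Nov 4, 2081 is a Tuesday.)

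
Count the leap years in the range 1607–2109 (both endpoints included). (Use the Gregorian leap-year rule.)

122

Multiples of 4 in [1607,2109]: 126.
Of those, multiples of 100: 5 (not leap unless ÷400).
Multiples of 400: 1.
Leap years = 126 − 5 + 1 = 122.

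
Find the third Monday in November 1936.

November 16, 1936

November 1, 1936 is a Sunday.
The first Monday is therefore November 2 (1 days later).
The third Monday is 2 + 2×7 = November 16.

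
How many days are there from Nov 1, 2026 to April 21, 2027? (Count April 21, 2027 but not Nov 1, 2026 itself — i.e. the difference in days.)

Nov 1, 2026 → Dec 1, 2026: 30 days (November has 30).
Dec 1, 2026 → Jan 1, 2027: 31 days (December has 31).
Jan 1, 2027 → Feb 1, 2027: 31 days (January has 31).
Feb 1, 2027 → Mar 1, 2027: 28 days (February has 28).
Mar 1, 2027 → Apr 1, 2027: 31 days (March has 31).
Apr 1, 2027 → Apr 21, 2027: 20 days.
Total: 171 days.

171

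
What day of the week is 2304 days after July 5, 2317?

First find the weekday of Jul 5, 2317. Doomsday rule: the anchor day for the 2300s is Wednesday. For year 17: 17÷12 = 1 r 5, and 5÷4 = 1, so 1+5+1 = 7.
Wednesday + 7 ≡ Wednesday — that's 2317's doomsday.
In July the doomsday date is Jul 11.
Jul 5 is 6 days before Jul 11; 6 mod 7 = 6, so Wednesday − 6 = Thursday.
2304 mod 7 = 1, so 2304 days after a Thursday is Thursday + 1 = Friday.

Friday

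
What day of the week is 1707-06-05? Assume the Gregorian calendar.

Sunday

Doomsday rule: the anchor day for the 1700s is Sunday. For year 07: 7÷12 = 0 r 7, and 7÷4 = 1, so 0+7+1 = 8.
Sunday + 8 ≡ Monday — that's 1707's doomsday.
In June the doomsday date is Jun 6.
Jun 5 is 1 day before Jun 6; 1 mod 7 = 1, so Monday − 1 = Sunday.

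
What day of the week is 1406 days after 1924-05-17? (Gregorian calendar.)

Friday

May 17, 1924 is a Saturday.
1406 mod 7 = 6, so 1406 days after a Saturday is Saturday + 6 = Friday.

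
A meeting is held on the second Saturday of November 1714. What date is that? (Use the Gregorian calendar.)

November 1, 1714 is a Thursday.
The first Saturday is therefore November 3 (2 days later).
The second Saturday is 3 + 1×7 = November 10.

November 10, 1714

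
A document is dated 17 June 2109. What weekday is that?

Monday

January 1, 2109 is a Tuesday.
Jan 1, 2109 → Feb 1, 2109: 31 days (January has 31).
Feb 1, 2109 → Mar 1, 2109: 28 days (February has 28).
Mar 1, 2109 → Apr 1, 2109: 31 days (March has 31).
Apr 1, 2109 → May 1, 2109: 30 days (April has 30).
May 1, 2109 → Jun 1, 2109: 31 days (May has 31).
Jun 1, 2109 → Jun 17, 2109: 16 days.
Total: 167 days.
167 mod 7 = 6, so Tuesday + 6 = Monday.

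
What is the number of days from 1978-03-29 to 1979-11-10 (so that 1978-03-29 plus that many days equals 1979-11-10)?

Mar 29, 1978 → Mar 29, 1979: 365 days.
Mar 29, 1979 → Apr 29, 1979: 31 days (March has 31).
Apr 29, 1979 → May 29, 1979: 30 days (April has 30).
May 29, 1979 → Jun 29, 1979: 31 days (May has 31).
Jun 29, 1979 → Jul 29, 1979: 30 days (June has 30).
Jul 29, 1979 → Aug 29, 1979: 31 days (July has 31).
Aug 29, 1979 → Sep 29, 1979: 31 days (August has 31).
Sep 29, 1979 → Oct 29, 1979: 30 days (September has 30).
Oct 29, 1979 → Nov 10, 1979: 12 days.
Total: 591 days.

591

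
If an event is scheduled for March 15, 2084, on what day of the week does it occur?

Wednesday

January 1, 2084 is a Saturday.
Jan 1, 2084 → Feb 1, 2084: 31 days (January has 31).
Feb 1, 2084 → Mar 1, 2084: 29 days (February has 29).
Mar 1, 2084 → Mar 15, 2084: 14 days.
Total: 74 days.
74 mod 7 = 4, so Saturday + 4 = Wednesday.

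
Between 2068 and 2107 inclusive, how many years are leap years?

Multiples of 4 in [2068,2107]: 10.
Of those, multiples of 100: 1 (not leap unless ÷400).
Multiples of 400: 0.
Leap years = 10 − 1 + 0 = 9.

9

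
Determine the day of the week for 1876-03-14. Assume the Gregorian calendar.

Doomsday rule: the anchor day for the 1800s is Friday. For year 76: 76÷12 = 6 r 4, and 4÷4 = 1, so 6+4+1 = 11.
Friday + 11 ≡ Tuesday — that's 1876's doomsday.
In March the doomsday date is Mar 14.
Mar 14 is the doomsday itself: Tuesday.

Tuesday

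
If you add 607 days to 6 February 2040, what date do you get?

+366 (one year; includes Feb 29, 2040) → Feb 6, 2041 (241 left).
Feb has 28 days: +23 → Mar 1, 2041 (218 left).
Mar has 31 days: +31 → Apr 1, 2041 (187 left).
Apr has 30 days: +30 → May 1, 2041 (157 left).
May has 31 days: +31 → Jun 1, 2041 (126 left).
Jun has 30 days: +30 → Jul 1, 2041 (96 left).
Jul has 31 days: +31 → Aug 1, 2041 (65 left).
Aug has 31 days: +31 → Sep 1, 2041 (34 left).
Sep has 30 days: +30 → Oct 1, 2041 (4 left).
+4 → Oct 5, 2041.

October 5, 2041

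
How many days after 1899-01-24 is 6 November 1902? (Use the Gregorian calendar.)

1381

Jan 24, 1899 → Jan 24, 1900: 365 days.
Jan 24, 1900 → Jan 24, 1901: 365 days.
Jan 24, 1901 → Jan 24, 1902: 365 days.
Jan 24, 1902 → Feb 24, 1902: 31 days (January has 31).
Feb 24, 1902 → Mar 24, 1902: 28 days (February has 28).
Mar 24, 1902 → Apr 24, 1902: 31 days (March has 31).
Apr 24, 1902 → May 24, 1902: 30 days (April has 30).
May 24, 1902 → Jun 24, 1902: 31 days (May has 31).
Jun 24, 1902 → Jul 24, 1902: 30 days (June has 30).
Jul 24, 1902 → Aug 24, 1902: 31 days (July has 31).
Aug 24, 1902 → Sep 24, 1902: 31 days (August has 31).
Sep 24, 1902 → Oct 24, 1902: 30 days (September has 30).
Oct 24, 1902 → Nov 6, 1902: 13 days.
Total: 1381 days.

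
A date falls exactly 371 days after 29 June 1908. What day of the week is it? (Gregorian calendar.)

First find the weekday of Jun 29, 1908. Doomsday rule: the anchor day for the 1900s is Wednesday. For year 08: 8÷12 = 0 r 8, and 8÷4 = 2, so 0+8+2 = 10.
Wednesday + 10 ≡ Saturday — that's 1908's doomsday.
In June the doomsday date is Jun 6.
Jun 29 is 23 days after Jun 6; 23 mod 7 = 2, so Saturday + 2 = Monday.
371 mod 7 = 0, so 371 days after a Monday is Monday + 0 = Monday.

Monday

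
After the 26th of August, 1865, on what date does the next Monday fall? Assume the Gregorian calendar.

August 28, 1865

Aug 26, 1865 is a Saturday.
From Saturday to the next Monday is 2 days.
Aug 26, 1865 + 2 = Aug 28, 1865.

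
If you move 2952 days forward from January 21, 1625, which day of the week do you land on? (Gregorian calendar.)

First find the weekday of Jan 21, 1625. Doomsday rule: the anchor day for the 1600s is Tuesday. For year 25: 25÷12 = 2 r 1, and 1÷4 = 0, so 2+1+0 = 3.
Tuesday + 3 ≡ Friday — that's 1625's doomsday.
In January the doomsday date is Jan 3 (1625 is not a leap year).
Jan 21 is 18 days after Jan 3; 18 mod 7 = 4, so Friday + 4 = Tuesday.
2952 mod 7 = 5, so 2952 days after a Tuesday is Tuesday + 5 = Sunday.

Sunday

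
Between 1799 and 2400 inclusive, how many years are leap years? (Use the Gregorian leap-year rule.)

Multiples of 4 in [1799,2400]: 151.
Of those, multiples of 100: 7 (not leap unless ÷400).
Multiples of 400: 2.
Leap years = 151 − 7 + 2 = 146.

146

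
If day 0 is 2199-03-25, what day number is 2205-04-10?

Mar 25, 2199 → Mar 25, 2200: 365 days.
Mar 25, 2200 → Mar 25, 2201: 365 days.
Mar 25, 2201 → Mar 25, 2202: 365 days.
Mar 25, 2202 → Mar 25, 2203: 365 days.
Mar 25, 2203 → Mar 25, 2204: 366 days (Feb 29, 2204 is in that span).
Mar 25, 2204 → Apr 25, 2204: 31 days (March has 31).
Apr 25, 2204 → May 25, 2204: 30 days (April has 30).
May 25, 2204 → Jun 25, 2204: 31 days (May has 31).
Jun 25, 2204 → Jul 25, 2204: 30 days (June has 30).
Jul 25, 2204 → Aug 25, 2204: 31 days (July has 31).
Aug 25, 2204 → Sep 25, 2204: 31 days (August has 31).
Sep 25, 2204 → Oct 25, 2204: 30 days (September has 30).
Oct 25, 2204 → Nov 25, 2204: 31 days (October has 31).
Nov 25, 2204 → Dec 25, 2204: 30 days (November has 30).
Dec 25, 2204 → Jan 25, 2205: 31 days (December has 31).
Jan 25, 2205 → Feb 25, 2205: 31 days (January has 31).
Feb 25, 2205 → Mar 25, 2205: 28 days (February has 28).
Mar 25, 2205 → Apr 10, 2205: 16 days.
Total: 2207 days.

2207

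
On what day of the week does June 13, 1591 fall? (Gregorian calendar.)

Thursday

Doomsday rule: the anchor day for the 1500s is Wednesday. For year 91: 91÷12 = 7 r 7, and 7÷4 = 1, so 7+7+1 = 15.
Wednesday + 15 ≡ Thursday — that's 1591's doomsday.
In June the doomsday date is Jun 6.
Jun 13 is 7 days after Jun 6; 7 mod 7 = 0, so Thursday + 0 = Thursday.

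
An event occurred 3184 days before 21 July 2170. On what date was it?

−365 (one year) → Jul 21, 2169 (2819 left).
−365 (one year) → Jul 21, 2168 (2454 left).
−366 (one year; includes Feb 29, 2168) → Jul 21, 2167 (2088 left).
−365 (one year) → Jul 21, 2166 (1723 left).
−365 (one year) → Jul 21, 2165 (1358 left).
−365 (one year) → Jul 21, 2164 (993 left).
−366 (one year; includes Feb 29, 2164) → Jul 21, 2163 (627 left).
−365 (one year) → Jul 21, 2162 (262 left).
−21 → Jun 30, 2162 (end of Jun, 30 days; 241 left).
−30 → May 31, 2162 (end of May, 31 days; 211 left).
−31 → Apr 30, 2162 (end of Apr, 30 days; 180 left).
−30 → Mar 31, 2162 (end of Mar, 31 days; 150 left).
−31 → Feb 28, 2162 (end of Feb, 28 days; 119 left).
−28 → Jan 31, 2162 (end of Jan, 31 days; 91 left).
−31 → Dec 31, 2161 (end of Dec, 31 days; 60 left).
−31 → Nov 30, 2161 (end of Nov, 30 days; 29 left).
−29 → Nov 1, 2161.

November 1, 2161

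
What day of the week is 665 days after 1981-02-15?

Sunday

First find the weekday of Feb 15, 1981. Doomsday rule: the anchor day for the 1900s is Wednesday. For year 81: 81÷12 = 6 r 9, and 9÷4 = 2, so 6+9+2 = 17.
Wednesday + 17 ≡ Saturday — that's 1981's doomsday.
In February the doomsday date is Feb 28 (1981 is not a leap year).
Feb 15 is 13 days before Feb 28; 13 mod 7 = 6, so Saturday − 6 = Sunday.
665 mod 7 = 0, so 665 days after a Sunday is Sunday + 0 = Sunday.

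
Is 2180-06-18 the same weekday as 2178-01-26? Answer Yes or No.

No

From Jan 26, 2178 to Jun 18, 2180 is 874 days.
874 mod 7 = 6, so they are different weekdays.
(Jan 26, 2178 is a Monday; Jun 18, 2180 is a Sunday.)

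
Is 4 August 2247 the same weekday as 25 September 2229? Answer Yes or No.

No

From Sep 25, 2229 to Aug 4, 2247 is 6522 days.
6522 mod 7 = 5, so they are different weekdays.
(Sep 25, 2229 is a Friday; Aug 4, 2247 is a Wednesday.)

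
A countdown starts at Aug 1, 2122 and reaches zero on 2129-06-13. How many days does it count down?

Aug 1, 2122 → Aug 1, 2123: 365 days.
Aug 1, 2123 → Aug 1, 2124: 366 days (Feb 29, 2124 is in that span).
Aug 1, 2124 → Aug 1, 2125: 365 days.
Aug 1, 2125 → Aug 1, 2126: 365 days.
Aug 1, 2126 → Aug 1, 2127: 365 days.
Aug 1, 2127 → Aug 1, 2128: 366 days (Feb 29, 2128 is in that span).
Aug 1, 2128 → Sep 1, 2128: 31 days (August has 31).
Sep 1, 2128 → Oct 1, 2128: 30 days (September has 30).
Oct 1, 2128 → Nov 1, 2128: 31 days (October has 31).
Nov 1, 2128 → Dec 1, 2128: 30 days (November has 30).
Dec 1, 2128 → Jan 1, 2129: 31 days (December has 31).
Jan 1, 2129 → Feb 1, 2129: 31 days (January has 31).
Feb 1, 2129 → Mar 1, 2129: 28 days (February has 28).
Mar 1, 2129 → Apr 1, 2129: 31 days (March has 31).
Apr 1, 2129 → May 1, 2129: 30 days (April has 30).
May 1, 2129 → Jun 1, 2129: 31 days (May has 31).
Jun 1, 2129 → Jun 13, 2129: 12 days.
Total: 2508 days.

2508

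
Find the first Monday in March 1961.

March 6, 1961

March 1, 1961 is a Wednesday.
The first Monday is therefore March 6 (5 days later).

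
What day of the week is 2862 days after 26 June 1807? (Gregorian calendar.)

First find the weekday of Jun 26, 1807. Doomsday rule: the anchor day for the 1800s is Friday. For year 07: 7÷12 = 0 r 7, and 7÷4 = 1, so 0+7+1 = 8.
Friday + 8 ≡ Saturday — that's 1807's doomsday.
In June the doomsday date is Jun 6.
Jun 26 is 20 days after Jun 6; 20 mod 7 = 6, so Saturday + 6 = Friday.
2862 mod 7 = 6, so 2862 days after a Friday is Friday + 6 = Thursday.

Thursday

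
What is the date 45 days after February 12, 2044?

March 28, 2044

Feb has 29 days: +18 → Mar 1, 2044 (27 left).
+27 → Mar 28, 2044.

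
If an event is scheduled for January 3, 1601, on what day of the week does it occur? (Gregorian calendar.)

Wednesday

Doomsday rule: the anchor day for the 1600s is Tuesday. For year 01: 1÷12 = 0 r 1, and 1÷4 = 0, so 0+1+0 = 1.
Tuesday + 1 ≡ Wednesday — that's 1601's doomsday.
In January the doomsday date is Jan 3 (1601 is not a leap year).
Jan 3 is the doomsday itself: Wednesday.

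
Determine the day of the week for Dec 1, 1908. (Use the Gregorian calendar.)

Tuesday

January 1, 1908 is a Wednesday.
Jan 1, 1908 → Feb 1, 1908: 31 days (January has 31).
Feb 1, 1908 → Mar 1, 1908: 29 days (February has 29).
Mar 1, 1908 → Apr 1, 1908: 31 days (March has 31).
Apr 1, 1908 → May 1, 1908: 30 days (April has 30).
May 1, 1908 → Jun 1, 1908: 31 days (May has 31).
Jun 1, 1908 → Jul 1, 1908: 30 days (June has 30).
Jul 1, 1908 → Aug 1, 1908: 31 days (July has 31).
Aug 1, 1908 → Sep 1, 1908: 31 days (August has 31).
Sep 1, 1908 → Oct 1, 1908: 30 days (September has 30).
Oct 1, 1908 → Nov 1, 1908: 31 days (October has 31).
Nov 1, 1908 → Dec 1, 1908: 30 days.
Total: 335 days.
335 mod 7 = 6, so Wednesday + 6 = Tuesday.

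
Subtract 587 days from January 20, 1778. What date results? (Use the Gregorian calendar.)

−365 (one year) → Jan 20, 1777 (222 left).
−20 → Dec 31, 1776 (end of Dec, 31 days; 202 left).
−31 → Nov 30, 1776 (end of Nov, 30 days; 171 left).
−30 → Oct 31, 1776 (end of Oct, 31 days; 141 left).
−31 → Sep 30, 1776 (end of Sep, 30 days; 110 left).
−30 → Aug 31, 1776 (end of Aug, 31 days; 80 left).
−31 → Jul 31, 1776 (end of Jul, 31 days; 49 left).
−31 → Jun 30, 1776 (end of Jun, 30 days; 18 left).
−18 → Jun 12, 1776.

June 12, 1776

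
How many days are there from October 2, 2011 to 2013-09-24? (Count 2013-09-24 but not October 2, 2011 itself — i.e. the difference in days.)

Oct 2, 2011 → Oct 2, 2012: 366 days (Feb 29, 2012 is in that span).
Oct 2, 2012 → Nov 2, 2012: 31 days (October has 31).
Nov 2, 2012 → Dec 2, 2012: 30 days (November has 30).
Dec 2, 2012 → Jan 2, 2013: 31 days (December has 31).
Jan 2, 2013 → Feb 2, 2013: 31 days (January has 31).
Feb 2, 2013 → Mar 2, 2013: 28 days (February has 28).
Mar 2, 2013 → Apr 2, 2013: 31 days (March has 31).
Apr 2, 2013 → May 2, 2013: 30 days (April has 30).
May 2, 2013 → Jun 2, 2013: 31 days (May has 31).
Jun 2, 2013 → Jul 2, 2013: 30 days (June has 30).
Jul 2, 2013 → Aug 2, 2013: 31 days (July has 31).
Aug 2, 2013 → Sep 2, 2013: 31 days (August has 31).
Sep 2, 2013 → Sep 24, 2013: 22 days.
Total: 723 days.

723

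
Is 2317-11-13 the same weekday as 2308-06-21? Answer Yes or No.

No

From Jun 21, 2308 to Nov 13, 2317 is 3432 days.
3432 mod 7 = 2, so they are different weekdays.
(Jun 21, 2308 is a Sunday; Nov 13, 2317 is a Tuesday.)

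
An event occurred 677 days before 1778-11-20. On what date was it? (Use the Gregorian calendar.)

−365 (one year) → Nov 20, 1777 (312 left).
−20 → Oct 31, 1777 (end of Oct, 31 days; 292 left).
−31 → Sep 30, 1777 (end of Sep, 30 days; 261 left).
−30 → Aug 31, 1777 (end of Aug, 31 days; 231 left).
−31 → Jul 31, 1777 (end of Jul, 31 days; 200 left).
−31 → Jun 30, 1777 (end of Jun, 30 days; 169 left).
−30 → May 31, 1777 (end of May, 31 days; 139 left).
−31 → Apr 30, 1777 (end of Apr, 30 days; 108 left).
−30 → Mar 31, 1777 (end of Mar, 31 days; 78 left).
−31 → Feb 28, 1777 (end of Feb, 28 days; 47 left).
−28 → Jan 31, 1777 (end of Jan, 31 days; 19 left).
−19 → Jan 12, 1777.

January 12, 1777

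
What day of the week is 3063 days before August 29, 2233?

First find the weekday of Aug 29, 2233. Doomsday rule: the anchor day for the 2200s is Friday. For year 33: 33÷12 = 2 r 9, and 9÷4 = 2, so 2+9+2 = 13.
Friday + 13 ≡ Thursday — that's 2233's doomsday.
In August the doomsday date is Aug 8.
Aug 29 is 21 days after Aug 8; 21 mod 7 = 0, so Thursday + 0 = Thursday.
3063 mod 7 = 4, so 3063 days before a Thursday is Thursday − 4 = Sunday.

Sunday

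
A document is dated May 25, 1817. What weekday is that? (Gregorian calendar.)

Doomsday rule: the anchor day for the 1800s is Friday. For year 17: 17÷12 = 1 r 5, and 5÷4 = 1, so 1+5+1 = 7.
Friday + 7 ≡ Friday — that's 1817's doomsday.
In May the doomsday date is May 9.
May 25 is 16 days after May 9; 16 mod 7 = 2, so Friday + 2 = Sunday.

Sunday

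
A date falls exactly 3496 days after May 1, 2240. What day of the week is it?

First find the weekday of May 1, 2240. Doomsday rule: the anchor day for the 2200s is Friday. For year 40: 40÷12 = 3 r 4, and 4÷4 = 1, so 3+4+1 = 8.
Friday + 8 ≡ Saturday — that's 2240's doomsday.
In May the doomsday date is May 9.
May 1 is 8 days before May 9; 8 mod 7 = 1, so Saturday − 1 = Friday.
3496 mod 7 = 3, so 3496 days after a Friday is Friday + 3 = Monday.

Monday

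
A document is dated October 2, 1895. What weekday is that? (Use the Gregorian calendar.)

Wednesday

Doomsday rule: the anchor day for the 1800s is Friday. For year 95: 95÷12 = 7 r 11, and 11÷4 = 2, so 7+11+2 = 20.
Friday + 20 ≡ Thursday — that's 1895's doomsday.
In October the doomsday date is Oct 10.
Oct 2 is 8 days before Oct 10; 8 mod 7 = 1, so Thursday − 1 = Wednesday.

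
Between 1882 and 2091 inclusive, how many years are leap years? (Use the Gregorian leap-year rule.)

Multiples of 4 in [1882,2091]: 52.
Of those, multiples of 100: 2 (not leap unless ÷400).
Multiples of 400: 1.
Leap years = 52 − 2 + 1 = 51.

51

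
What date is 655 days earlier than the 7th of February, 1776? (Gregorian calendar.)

April 23, 1774

−365 (one year) → Feb 7, 1775 (290 left).
−7 → Jan 31, 1775 (end of Jan, 31 days; 283 left).
−31 → Dec 31, 1774 (end of Dec, 31 days; 252 left).
−31 → Nov 30, 1774 (end of Nov, 30 days; 221 left).
−30 → Oct 31, 1774 (end of Oct, 31 days; 191 left).
−31 → Sep 30, 1774 (end of Sep, 30 days; 160 left).
−30 → Aug 31, 1774 (end of Aug, 31 days; 130 left).
−31 → Jul 31, 1774 (end of Jul, 31 days; 99 left).
−31 → Jun 30, 1774 (end of Jun, 30 days; 68 left).
−30 → May 31, 1774 (end of May, 31 days; 38 left).
−31 → Apr 30, 1774 (end of Apr, 30 days; 7 left).
−7 → Apr 23, 1774.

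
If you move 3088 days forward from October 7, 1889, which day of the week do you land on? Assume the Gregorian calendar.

First find the weekday of Oct 7, 1889. Doomsday rule: the anchor day for the 1800s is Friday. For year 89: 89÷12 = 7 r 5, and 5÷4 = 1, so 7+5+1 = 13.
Friday + 13 ≡ Thursday — that's 1889's doomsday.
In October the doomsday date is Oct 10.
Oct 7 is 3 days before Oct 10; 3 mod 7 = 3, so Thursday − 3 = Monday.
3088 mod 7 = 1, so 3088 days after a Monday is Monday + 1 = Tuesday.

Tuesday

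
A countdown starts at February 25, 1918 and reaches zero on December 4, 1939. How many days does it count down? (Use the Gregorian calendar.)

7952

Feb 25, 1918 → Feb 25, 1919: 365 days.
Feb 25, 1919 → Feb 25, 1920: 365 days.
Feb 25, 1920 → Feb 25, 1921: 366 days (Feb 29, 1920 is in that span).
Feb 25, 1921 → Feb 25, 1922: 365 days.
Feb 25, 1922 → Feb 25, 1923: 365 days.
Feb 25, 1923 → Feb 25, 1924: 365 days.
Feb 25, 1924 → Feb 25, 1925: 366 days (Feb 29, 1924 is in that span).
Feb 25, 1925 → Feb 25, 1926: 365 days.
Feb 25, 1926 → Feb 25, 1927: 365 days.
Feb 25, 1927 → Feb 25, 1928: 365 days.
Feb 25, 1928 → Feb 25, 1929: 366 days (Feb 29, 1928 is in that span).
Feb 25, 1929 → Feb 25, 1930: 365 days.
Feb 25, 1930 → Feb 25, 1931: 365 days.
Feb 25, 1931 → Feb 25, 1932: 365 days.
Feb 25, 1932 → Feb 25, 1933: 366 days (Feb 29, 1932 is in that span).
Feb 25, 1933 → Feb 25, 1934: 365 days.
Feb 25, 1934 → Feb 25, 1935: 365 days.
Feb 25, 1935 → Feb 25, 1936: 365 days.
Feb 25, 1936 → Feb 25, 1937: 366 days (Feb 29, 1936 is in that span).
Feb 25, 1937 → Feb 25, 1938: 365 days.
Feb 25, 1938 → Feb 25, 1939: 365 days.
Feb 25, 1939 → Mar 25, 1939: 28 days (February has 28).
Mar 25, 1939 → Apr 25, 1939: 31 days (March has 31).
Apr 25, 1939 → May 25, 1939: 30 days (April has 30).
May 25, 1939 → Jun 25, 1939: 31 days (May has 31).
Jun 25, 1939 → Jul 25, 1939: 30 days (June has 30).
Jul 25, 1939 → Aug 25, 1939: 31 days (July has 31).
Aug 25, 1939 → Sep 25, 1939: 31 days (August has 31).
Sep 25, 1939 → Oct 25, 1939: 30 days (September has 30).
Oct 25, 1939 → Nov 25, 1939: 31 days (October has 31).
Nov 25, 1939 → Dec 4, 1939: 9 days.
Total: 7952 days.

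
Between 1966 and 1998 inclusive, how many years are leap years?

Multiples of 4 in [1966,1998]: 8.
Of those, multiples of 100: 0 (not leap unless ÷400).
Multiples of 400: 0.
Leap years = 8 − 0 + 0 = 8.

8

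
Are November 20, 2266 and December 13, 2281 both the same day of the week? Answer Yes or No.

Yes

From Nov 20, 2266 to Dec 13, 2281 is 5502 days.
5502 mod 7 = 0, so they are the same weekday.
(Nov 20, 2266 is a Tuesday; Dec 13, 2281 is a Tuesday.)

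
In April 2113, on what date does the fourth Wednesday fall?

April 26, 2113

April 1, 2113 is a Saturday.
The first Wednesday is therefore April 5 (4 days later).
The fourth Wednesday is 5 + 3×7 = April 26.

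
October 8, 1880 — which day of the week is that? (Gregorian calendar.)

Friday

Doomsday rule: the anchor day for the 1800s is Friday. For year 80: 80÷12 = 6 r 8, and 8÷4 = 2, so 6+8+2 = 16.
Friday + 16 ≡ Sunday — that's 1880's doomsday.
In October the doomsday date is Oct 10.
Oct 8 is 2 days before Oct 10; 2 mod 7 = 2, so Sunday − 2 = Friday.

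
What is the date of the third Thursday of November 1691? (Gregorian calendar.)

November 1, 1691 is a Thursday.
The first Thursday is therefore November 1 (same day).
The third Thursday is 1 + 2×7 = November 15.

November 15, 1691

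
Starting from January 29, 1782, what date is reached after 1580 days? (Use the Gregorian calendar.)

+365 (one year) → Jan 29, 1783 (1215 left).
+365 (one year) → Jan 29, 1784 (850 left).
+366 (one year; includes Feb 29, 1784) → Jan 29, 1785 (484 left).
+365 (one year) → Jan 29, 1786 (119 left).
Jan has 31 days: +3 → Feb 1, 1786 (116 left).
Feb has 28 days: +28 → Mar 1, 1786 (88 left).
Mar has 31 days: +31 → Apr 1, 1786 (57 left).
Apr has 30 days: +30 → May 1, 1786 (27 left).
+27 → May 28, 1786.

May 28, 1786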